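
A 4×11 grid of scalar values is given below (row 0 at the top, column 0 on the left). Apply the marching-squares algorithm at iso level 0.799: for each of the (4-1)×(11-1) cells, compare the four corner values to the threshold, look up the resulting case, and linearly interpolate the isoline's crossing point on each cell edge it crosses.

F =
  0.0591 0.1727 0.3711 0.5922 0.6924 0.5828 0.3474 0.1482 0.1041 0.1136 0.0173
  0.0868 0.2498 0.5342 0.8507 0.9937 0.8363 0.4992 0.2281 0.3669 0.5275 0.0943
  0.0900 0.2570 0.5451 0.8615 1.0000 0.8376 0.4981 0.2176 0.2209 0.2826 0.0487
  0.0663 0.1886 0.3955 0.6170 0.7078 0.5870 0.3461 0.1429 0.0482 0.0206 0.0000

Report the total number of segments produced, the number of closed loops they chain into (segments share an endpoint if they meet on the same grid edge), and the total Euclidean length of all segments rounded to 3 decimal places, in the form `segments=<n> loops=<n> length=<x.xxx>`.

segments=10 loops=1 length=7.393

cell (0,2): code 0100 → (0.800,3.000)–(1.000,2.837)
cell (0,3): code 1100 → (0.354,4.000)–(0.800,3.000)
cell (0,4): code 1100 → (0.853,5.000)–(0.354,4.000)
cell (0,5): code 1000 → (1.000,5.111)–(0.853,5.000)
cell (1,2): code 0110 → (1.000,2.837)–(2.000,2.802)
cell (1,5): code 1001 → (2.000,5.114)–(1.000,5.111)
cell (2,2): code 0010 → (2.000,2.802)–(2.256,3.000)
cell (2,3): code 0011 → (2.256,3.000)–(2.688,4.000)
cell (2,4): code 0011 → (2.688,4.000)–(2.154,5.000)
cell (2,5): code 0001 → (2.154,5.000)–(2.000,5.114)
total: 10 segments, chained into 1 closed loop(s), length Σ = 7.393073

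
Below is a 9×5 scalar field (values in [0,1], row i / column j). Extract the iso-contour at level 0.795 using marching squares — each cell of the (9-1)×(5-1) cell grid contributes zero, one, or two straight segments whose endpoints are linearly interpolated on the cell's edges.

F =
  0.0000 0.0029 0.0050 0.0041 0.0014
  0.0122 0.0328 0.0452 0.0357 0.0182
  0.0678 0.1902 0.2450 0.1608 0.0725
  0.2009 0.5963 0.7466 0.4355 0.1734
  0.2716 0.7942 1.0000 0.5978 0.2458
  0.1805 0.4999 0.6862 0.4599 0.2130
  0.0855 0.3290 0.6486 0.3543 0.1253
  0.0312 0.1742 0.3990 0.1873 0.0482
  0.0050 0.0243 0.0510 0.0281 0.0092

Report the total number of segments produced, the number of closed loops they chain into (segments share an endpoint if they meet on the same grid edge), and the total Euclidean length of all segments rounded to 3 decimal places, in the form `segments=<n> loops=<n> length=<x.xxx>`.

segments=4 loops=1 length=4.259

cell (3,1): code 0100 → (3.191,2.000)–(4.000,1.004)
cell (3,2): code 1000 → (4.000,2.510)–(3.191,2.000)
cell (4,1): code 0010 → (4.000,1.004)–(4.653,2.000)
cell (4,2): code 0001 → (4.653,2.000)–(4.000,2.510)
total: 4 segments, chained into 1 closed loop(s), length Σ = 4.259238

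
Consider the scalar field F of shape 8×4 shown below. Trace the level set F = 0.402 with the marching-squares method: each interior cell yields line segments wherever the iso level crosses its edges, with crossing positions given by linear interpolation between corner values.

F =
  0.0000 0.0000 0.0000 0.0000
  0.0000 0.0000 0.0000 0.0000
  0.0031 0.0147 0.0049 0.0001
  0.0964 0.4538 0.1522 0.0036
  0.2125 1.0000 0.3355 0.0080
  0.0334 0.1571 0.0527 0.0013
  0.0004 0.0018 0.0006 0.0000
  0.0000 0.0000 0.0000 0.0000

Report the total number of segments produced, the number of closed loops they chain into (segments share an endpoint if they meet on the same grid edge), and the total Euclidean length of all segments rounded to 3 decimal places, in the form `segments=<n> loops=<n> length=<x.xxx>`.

cell (2,0): code 0100 → (2.882,1.000)–(3.000,0.855)
cell (2,1): code 1000 → (3.000,1.172)–(2.882,1.000)
cell (3,0): code 0110 → (3.000,0.855)–(4.000,0.241)
cell (3,1): code 1001 → (4.000,1.900)–(3.000,1.172)
cell (4,0): code 0010 → (4.000,0.241)–(4.709,1.000)
cell (4,1): code 0001 → (4.709,1.000)–(4.000,1.900)
total: 6 segments, chained into 1 closed loop(s), length Σ = 4.991104

segments=6 loops=1 length=4.991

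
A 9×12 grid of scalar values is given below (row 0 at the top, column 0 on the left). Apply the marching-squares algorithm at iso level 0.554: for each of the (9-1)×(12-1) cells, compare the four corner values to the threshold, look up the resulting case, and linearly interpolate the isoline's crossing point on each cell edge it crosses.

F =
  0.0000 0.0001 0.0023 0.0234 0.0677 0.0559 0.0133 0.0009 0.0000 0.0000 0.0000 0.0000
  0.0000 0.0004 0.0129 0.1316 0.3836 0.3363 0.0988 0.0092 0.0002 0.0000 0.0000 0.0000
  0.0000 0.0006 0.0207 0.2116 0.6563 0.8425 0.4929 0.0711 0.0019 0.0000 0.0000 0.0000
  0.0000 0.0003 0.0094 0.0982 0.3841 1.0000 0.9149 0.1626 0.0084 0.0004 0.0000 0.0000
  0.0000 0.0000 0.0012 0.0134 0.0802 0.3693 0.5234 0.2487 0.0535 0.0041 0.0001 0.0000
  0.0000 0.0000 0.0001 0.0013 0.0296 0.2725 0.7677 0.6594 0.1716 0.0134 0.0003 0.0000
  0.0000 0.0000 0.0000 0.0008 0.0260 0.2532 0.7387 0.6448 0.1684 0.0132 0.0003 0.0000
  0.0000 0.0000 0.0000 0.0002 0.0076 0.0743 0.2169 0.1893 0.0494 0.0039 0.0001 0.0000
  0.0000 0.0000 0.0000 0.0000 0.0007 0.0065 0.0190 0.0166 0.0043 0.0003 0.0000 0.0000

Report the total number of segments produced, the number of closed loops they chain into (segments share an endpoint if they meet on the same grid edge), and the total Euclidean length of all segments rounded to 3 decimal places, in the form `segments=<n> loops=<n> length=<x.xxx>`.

cell (1,3): code 0100 → (1.625,4.000)–(2.000,3.770)
cell (1,4): code 1100 → (1.430,5.000)–(1.625,4.000)
cell (1,5): code 1000 → (2.000,5.825)–(1.430,5.000)
cell (2,3): code 0010 → (2.000,3.770)–(2.376,4.000)
cell (2,4): code 0111 → (2.376,4.000)–(3.000,4.276)
cell (2,5): code 1101 → (2.145,6.000)–(2.000,5.825)
cell (2,6): code 1000 → (3.000,6.480)–(2.145,6.000)
cell (3,4): code 0010 → (3.000,4.276)–(3.707,5.000)
cell (3,5): code 0011 → (3.707,5.000)–(3.922,6.000)
cell (3,6): code 0001 → (3.922,6.000)–(3.000,6.480)
cell (4,5): code 0100 → (4.125,6.000)–(5.000,5.568)
cell (4,6): code 1100 → (4.743,7.000)–(4.125,6.000)
cell (4,7): code 1000 → (5.000,7.216)–(4.743,7.000)
cell (5,5): code 0110 → (5.000,5.568)–(6.000,5.620)
cell (5,7): code 1001 → (6.000,7.191)–(5.000,7.216)
cell (6,5): code 0010 → (6.000,5.620)–(6.354,6.000)
cell (6,6): code 0011 → (6.354,6.000)–(6.199,7.000)
cell (6,7): code 0001 → (6.199,7.000)–(6.000,7.191)
total: 18 segments, chained into 2 closed loop(s), length Σ = 14.161916

segments=18 loops=2 length=14.162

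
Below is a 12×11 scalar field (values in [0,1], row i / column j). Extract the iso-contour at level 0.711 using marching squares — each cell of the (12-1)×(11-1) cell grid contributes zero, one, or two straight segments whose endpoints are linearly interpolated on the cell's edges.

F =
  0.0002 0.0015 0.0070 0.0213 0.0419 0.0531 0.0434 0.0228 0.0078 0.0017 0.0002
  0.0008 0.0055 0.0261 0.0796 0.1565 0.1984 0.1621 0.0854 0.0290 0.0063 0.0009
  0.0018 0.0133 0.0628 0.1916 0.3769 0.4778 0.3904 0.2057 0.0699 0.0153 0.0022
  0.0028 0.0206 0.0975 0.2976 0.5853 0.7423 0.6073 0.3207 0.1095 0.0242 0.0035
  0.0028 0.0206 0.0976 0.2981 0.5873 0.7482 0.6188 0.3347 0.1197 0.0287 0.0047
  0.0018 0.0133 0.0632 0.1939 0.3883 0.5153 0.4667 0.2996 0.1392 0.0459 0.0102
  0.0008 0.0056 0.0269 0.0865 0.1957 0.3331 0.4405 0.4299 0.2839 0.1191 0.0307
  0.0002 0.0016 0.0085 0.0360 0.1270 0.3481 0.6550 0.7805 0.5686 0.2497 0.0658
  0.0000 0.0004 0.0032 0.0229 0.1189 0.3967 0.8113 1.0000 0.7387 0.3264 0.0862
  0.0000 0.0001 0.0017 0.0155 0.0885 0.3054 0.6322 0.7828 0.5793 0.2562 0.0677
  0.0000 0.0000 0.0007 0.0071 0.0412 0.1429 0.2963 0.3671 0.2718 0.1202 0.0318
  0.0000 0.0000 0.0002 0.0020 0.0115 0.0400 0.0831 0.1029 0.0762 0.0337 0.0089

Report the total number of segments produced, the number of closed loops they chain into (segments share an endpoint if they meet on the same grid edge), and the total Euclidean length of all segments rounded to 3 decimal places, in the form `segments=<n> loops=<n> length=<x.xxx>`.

cell (2,4): code 0100 → (2.882,5.000)–(3.000,4.801)
cell (2,5): code 1000 → (3.000,5.232)–(2.882,5.000)
cell (3,4): code 0110 → (3.000,4.801)–(4.000,4.769)
cell (3,5): code 1001 → (4.000,5.287)–(3.000,5.232)
cell (4,4): code 0010 → (4.000,4.769)–(4.160,5.000)
cell (4,5): code 0001 → (4.160,5.000)–(4.000,5.287)
cell (6,6): code 0100 → (6.802,7.000)–(7.000,6.446)
cell (6,7): code 1000 → (7.000,7.328)–(6.802,7.000)
cell (7,5): code 0100 → (7.358,6.000)–(8.000,5.758)
cell (7,6): code 1110 → (7.000,6.446)–(7.358,6.000)
cell (7,7): code 1101 → (7.837,8.000)–(7.000,7.328)
cell (7,8): code 1000 → (8.000,8.067)–(7.837,8.000)
cell (8,5): code 0010 → (8.000,5.758)–(8.560,6.000)
cell (8,6): code 0111 → (8.560,6.000)–(9.000,6.523)
cell (8,7): code 1011 → (9.000,7.353)–(8.174,8.000)
cell (8,8): code 0001 → (8.174,8.000)–(8.000,8.067)
cell (9,6): code 0010 → (9.000,6.523)–(9.173,7.000)
cell (9,7): code 0001 → (9.173,7.000)–(9.000,7.353)
total: 18 segments, chained into 2 closed loop(s), length Σ = 10.012659

segments=18 loops=2 length=10.013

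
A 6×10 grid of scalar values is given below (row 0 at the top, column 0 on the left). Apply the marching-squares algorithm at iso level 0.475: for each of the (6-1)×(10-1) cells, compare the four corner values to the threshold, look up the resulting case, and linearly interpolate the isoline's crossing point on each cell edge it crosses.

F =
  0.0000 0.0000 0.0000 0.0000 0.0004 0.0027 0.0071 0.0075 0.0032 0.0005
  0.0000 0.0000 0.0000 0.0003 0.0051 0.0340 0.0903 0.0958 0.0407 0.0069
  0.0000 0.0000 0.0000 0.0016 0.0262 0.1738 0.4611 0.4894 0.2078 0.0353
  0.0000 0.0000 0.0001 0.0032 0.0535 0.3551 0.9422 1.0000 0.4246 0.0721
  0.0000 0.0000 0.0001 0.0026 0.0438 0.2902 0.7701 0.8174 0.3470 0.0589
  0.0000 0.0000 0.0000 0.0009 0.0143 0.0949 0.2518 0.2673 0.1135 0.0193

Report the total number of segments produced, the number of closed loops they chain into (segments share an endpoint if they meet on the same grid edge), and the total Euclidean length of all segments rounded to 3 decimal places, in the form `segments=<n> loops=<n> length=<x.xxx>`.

segments=10 loops=1 length=8.471

cell (1,6): code 0100 → (1.963,7.000)–(2.000,6.491)
cell (1,7): code 1000 → (2.000,7.051)–(1.963,7.000)
cell (2,5): code 0100 → (2.029,6.000)–(3.000,5.204)
cell (2,6): code 1110 → (2.000,6.491)–(2.029,6.000)
cell (2,7): code 1001 → (3.000,7.912)–(2.000,7.051)
cell (3,5): code 0110 → (3.000,5.204)–(4.000,5.385)
cell (3,7): code 1001 → (4.000,7.728)–(3.000,7.912)
cell (4,5): code 0010 → (4.000,5.385)–(4.569,6.000)
cell (4,6): code 0011 → (4.569,6.000)–(4.622,7.000)
cell (4,7): code 0001 → (4.622,7.000)–(4.000,7.728)
total: 10 segments, chained into 1 closed loop(s), length Σ = 8.470594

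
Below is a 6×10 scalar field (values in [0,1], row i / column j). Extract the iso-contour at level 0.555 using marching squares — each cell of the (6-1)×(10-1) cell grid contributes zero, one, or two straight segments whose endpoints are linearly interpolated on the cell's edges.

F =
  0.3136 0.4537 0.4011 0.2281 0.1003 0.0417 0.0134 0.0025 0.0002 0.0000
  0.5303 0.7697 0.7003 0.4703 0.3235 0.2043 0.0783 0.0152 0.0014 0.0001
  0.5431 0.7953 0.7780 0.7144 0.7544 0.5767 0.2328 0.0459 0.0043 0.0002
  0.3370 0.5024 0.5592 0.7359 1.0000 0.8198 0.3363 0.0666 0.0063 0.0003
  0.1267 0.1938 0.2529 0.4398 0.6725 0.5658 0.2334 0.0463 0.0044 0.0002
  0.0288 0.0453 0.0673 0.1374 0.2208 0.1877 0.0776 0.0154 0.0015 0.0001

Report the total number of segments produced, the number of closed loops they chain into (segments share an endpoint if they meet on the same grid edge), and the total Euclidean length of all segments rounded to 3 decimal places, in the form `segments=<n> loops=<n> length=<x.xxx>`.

cell (0,0): code 0100 → (0.321,1.000)–(1.000,0.103)
cell (0,1): code 1100 → (0.514,2.000)–(0.321,1.000)
cell (0,2): code 1000 → (1.000,2.632)–(0.514,2.000)
cell (1,0): code 0110 → (1.000,0.103)–(2.000,0.047)
cell (1,2): code 1101 → (1.347,3.000)–(1.000,2.632)
cell (1,3): code 1100 → (1.537,4.000)–(1.347,3.000)
cell (1,4): code 1100 → (1.942,5.000)–(1.537,4.000)
cell (1,5): code 1000 → (2.000,5.063)–(1.942,5.000)
cell (2,0): code 0010 → (2.000,0.047)–(2.820,1.000)
cell (2,1): code 0111 → (2.820,1.000)–(3.000,1.926)
cell (2,5): code 1001 → (3.000,5.548)–(2.000,5.063)
cell (3,1): code 0010 → (3.000,1.926)–(3.014,2.000)
cell (3,2): code 0011 → (3.014,2.000)–(3.611,3.000)
cell (3,3): code 0111 → (3.611,3.000)–(4.000,3.495)
cell (3,5): code 1001 → (4.000,5.032)–(3.000,5.548)
cell (4,3): code 0010 → (4.000,3.495)–(4.260,4.000)
cell (4,4): code 0011 → (4.260,4.000)–(4.029,5.000)
cell (4,5): code 0001 → (4.029,5.000)–(4.000,5.032)
total: 18 segments, chained into 1 closed loop(s), length Σ = 14.574777

segments=18 loops=1 length=14.575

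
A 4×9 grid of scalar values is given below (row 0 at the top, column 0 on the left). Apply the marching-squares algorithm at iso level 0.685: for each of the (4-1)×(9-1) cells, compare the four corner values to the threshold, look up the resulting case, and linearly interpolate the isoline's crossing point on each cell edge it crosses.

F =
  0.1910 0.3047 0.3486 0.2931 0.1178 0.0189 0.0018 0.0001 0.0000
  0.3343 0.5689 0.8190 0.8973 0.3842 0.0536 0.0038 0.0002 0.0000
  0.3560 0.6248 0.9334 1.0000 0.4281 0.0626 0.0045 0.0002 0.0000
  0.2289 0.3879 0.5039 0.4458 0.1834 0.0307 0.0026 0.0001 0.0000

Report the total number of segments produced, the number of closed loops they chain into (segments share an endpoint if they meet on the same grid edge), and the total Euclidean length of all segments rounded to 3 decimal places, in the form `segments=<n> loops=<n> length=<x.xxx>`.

cell (0,1): code 0100 → (0.715,2.000)–(1.000,1.464)
cell (0,2): code 1100 → (0.649,3.000)–(0.715,2.000)
cell (0,3): code 1000 → (1.000,3.414)–(0.649,3.000)
cell (1,1): code 0110 → (1.000,1.464)–(2.000,1.195)
cell (1,3): code 1001 → (2.000,3.551)–(1.000,3.414)
cell (2,1): code 0010 → (2.000,1.195)–(2.578,2.000)
cell (2,2): code 0011 → (2.578,2.000)–(2.568,3.000)
cell (2,3): code 0001 → (2.568,3.000)–(2.000,3.551)
total: 8 segments, chained into 1 closed loop(s), length Σ = 6.979457

segments=8 loops=1 length=6.979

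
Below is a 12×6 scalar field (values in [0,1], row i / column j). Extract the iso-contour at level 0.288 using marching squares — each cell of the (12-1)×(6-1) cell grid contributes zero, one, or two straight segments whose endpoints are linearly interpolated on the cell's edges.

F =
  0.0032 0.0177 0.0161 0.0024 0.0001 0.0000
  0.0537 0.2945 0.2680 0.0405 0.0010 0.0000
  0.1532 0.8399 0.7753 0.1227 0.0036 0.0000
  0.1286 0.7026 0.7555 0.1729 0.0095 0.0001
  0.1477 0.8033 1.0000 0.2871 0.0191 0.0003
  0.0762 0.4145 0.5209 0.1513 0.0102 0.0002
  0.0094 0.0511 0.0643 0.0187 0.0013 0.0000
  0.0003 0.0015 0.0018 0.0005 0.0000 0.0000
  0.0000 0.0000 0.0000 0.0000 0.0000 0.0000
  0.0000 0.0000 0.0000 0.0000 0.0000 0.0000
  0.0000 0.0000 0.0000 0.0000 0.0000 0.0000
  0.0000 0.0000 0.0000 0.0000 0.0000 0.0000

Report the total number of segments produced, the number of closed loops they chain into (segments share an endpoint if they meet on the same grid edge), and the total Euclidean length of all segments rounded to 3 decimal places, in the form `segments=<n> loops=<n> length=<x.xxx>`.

segments=14 loops=1 length=12.029

cell (0,0): code 0100 → (0.977,1.000)–(1.000,0.973)
cell (0,1): code 1000 → (1.000,1.245)–(0.977,1.000)
cell (1,0): code 0110 → (1.000,0.973)–(2.000,0.196)
cell (1,1): code 1101 → (1.039,2.000)–(1.000,1.245)
cell (1,2): code 1000 → (2.000,2.747)–(1.039,2.000)
cell (2,0): code 0110 → (2.000,0.196)–(3.000,0.278)
cell (2,2): code 1001 → (3.000,2.802)–(2.000,2.747)
cell (3,0): code 0110 → (3.000,0.278)–(4.000,0.214)
cell (3,2): code 1001 → (4.000,2.999)–(3.000,2.802)
cell (4,0): code 0110 → (4.000,0.214)–(5.000,0.626)
cell (4,2): code 1001 → (5.000,2.630)–(4.000,2.999)
cell (5,0): code 0010 → (5.000,0.626)–(5.348,1.000)
cell (5,1): code 0011 → (5.348,1.000)–(5.510,2.000)
cell (5,2): code 0001 → (5.510,2.000)–(5.000,2.630)
total: 14 segments, chained into 1 closed loop(s), length Σ = 12.028734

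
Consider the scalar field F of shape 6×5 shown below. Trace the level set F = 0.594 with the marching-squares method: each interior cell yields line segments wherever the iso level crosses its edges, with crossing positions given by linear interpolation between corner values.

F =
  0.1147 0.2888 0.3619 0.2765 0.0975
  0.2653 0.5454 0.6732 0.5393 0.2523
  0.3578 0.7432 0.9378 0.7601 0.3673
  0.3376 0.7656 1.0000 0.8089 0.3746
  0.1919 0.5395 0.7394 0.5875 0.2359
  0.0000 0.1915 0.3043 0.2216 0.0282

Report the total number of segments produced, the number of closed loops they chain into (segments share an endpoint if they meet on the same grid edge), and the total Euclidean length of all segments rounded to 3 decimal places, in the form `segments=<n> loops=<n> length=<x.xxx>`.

segments=14 loops=1 length=10.136

cell (0,1): code 0100 → (0.746,2.000)–(1.000,1.380)
cell (0,2): code 1000 → (1.000,2.591)–(0.746,2.000)
cell (1,0): code 0100 → (1.246,1.000)–(2.000,0.613)
cell (1,1): code 1110 → (1.000,1.380)–(1.246,1.000)
cell (1,2): code 1101 → (1.248,3.000)–(1.000,2.591)
cell (1,3): code 1000 → (2.000,3.423)–(1.248,3.000)
cell (2,0): code 0110 → (2.000,0.613)–(3.000,0.599)
cell (2,3): code 1001 → (3.000,3.495)–(2.000,3.423)
cell (3,0): code 0010 → (3.000,0.599)–(3.759,1.000)
cell (3,1): code 0111 → (3.759,1.000)–(4.000,1.273)
cell (3,2): code 1011 → (4.000,2.957)–(3.971,3.000)
cell (3,3): code 0001 → (3.971,3.000)–(3.000,3.495)
cell (4,1): code 0010 → (4.000,1.273)–(4.334,2.000)
cell (4,2): code 0001 → (4.334,2.000)–(4.000,2.957)
total: 14 segments, chained into 1 closed loop(s), length Σ = 10.135764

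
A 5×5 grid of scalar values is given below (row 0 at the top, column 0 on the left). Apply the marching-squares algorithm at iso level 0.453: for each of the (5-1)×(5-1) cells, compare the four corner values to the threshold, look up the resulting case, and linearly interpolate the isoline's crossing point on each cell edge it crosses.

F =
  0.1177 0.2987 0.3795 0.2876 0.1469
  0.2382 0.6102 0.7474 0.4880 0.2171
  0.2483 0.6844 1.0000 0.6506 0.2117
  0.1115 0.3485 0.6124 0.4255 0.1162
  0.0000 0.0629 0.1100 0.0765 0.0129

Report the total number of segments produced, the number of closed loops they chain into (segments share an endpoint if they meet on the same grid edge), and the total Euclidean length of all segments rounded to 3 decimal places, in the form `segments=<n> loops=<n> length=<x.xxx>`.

segments=12 loops=1 length=9.297

cell (0,0): code 0100 → (0.495,1.000)–(1.000,0.577)
cell (0,1): code 1100 → (0.200,2.000)–(0.495,1.000)
cell (0,2): code 1100 → (0.825,3.000)–(0.200,2.000)
cell (0,3): code 1000 → (1.000,3.129)–(0.825,3.000)
cell (1,0): code 0110 → (1.000,0.577)–(2.000,0.469)
cell (1,3): code 1001 → (2.000,3.450)–(1.000,3.129)
cell (2,0): code 0010 → (2.000,0.469)–(2.689,1.000)
cell (2,1): code 0111 → (2.689,1.000)–(3.000,1.396)
cell (2,2): code 1011 → (3.000,2.853)–(2.878,3.000)
cell (2,3): code 0001 → (2.878,3.000)–(2.000,3.450)
cell (3,1): code 0010 → (3.000,1.396)–(3.317,2.000)
cell (3,2): code 0001 → (3.317,2.000)–(3.000,2.853)
total: 12 segments, chained into 1 closed loop(s), length Σ = 9.297027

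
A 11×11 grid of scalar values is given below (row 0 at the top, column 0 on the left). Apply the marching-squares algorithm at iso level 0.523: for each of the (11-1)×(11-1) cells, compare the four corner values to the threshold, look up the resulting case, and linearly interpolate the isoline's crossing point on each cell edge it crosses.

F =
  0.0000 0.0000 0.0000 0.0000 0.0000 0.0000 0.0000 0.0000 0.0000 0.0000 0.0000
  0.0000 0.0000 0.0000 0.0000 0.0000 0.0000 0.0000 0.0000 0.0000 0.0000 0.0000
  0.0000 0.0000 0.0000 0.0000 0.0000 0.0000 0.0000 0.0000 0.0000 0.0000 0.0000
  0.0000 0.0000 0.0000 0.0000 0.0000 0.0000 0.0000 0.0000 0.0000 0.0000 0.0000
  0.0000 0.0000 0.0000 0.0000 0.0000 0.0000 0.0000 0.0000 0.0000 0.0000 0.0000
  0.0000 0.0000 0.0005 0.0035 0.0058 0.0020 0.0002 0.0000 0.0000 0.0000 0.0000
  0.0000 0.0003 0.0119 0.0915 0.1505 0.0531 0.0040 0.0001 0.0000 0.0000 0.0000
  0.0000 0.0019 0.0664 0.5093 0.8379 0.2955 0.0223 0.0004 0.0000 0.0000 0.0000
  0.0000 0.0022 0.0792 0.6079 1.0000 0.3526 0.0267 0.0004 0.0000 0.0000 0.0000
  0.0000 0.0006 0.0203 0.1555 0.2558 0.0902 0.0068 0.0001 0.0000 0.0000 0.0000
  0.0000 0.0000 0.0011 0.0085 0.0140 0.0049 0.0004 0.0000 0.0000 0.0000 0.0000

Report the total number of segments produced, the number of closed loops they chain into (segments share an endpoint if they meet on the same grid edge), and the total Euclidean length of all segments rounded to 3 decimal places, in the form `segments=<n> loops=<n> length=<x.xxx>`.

segments=8 loops=1 length=6.156

cell (6,3): code 0100 → (6.542,4.000)–(7.000,3.042)
cell (6,4): code 1000 → (7.000,4.581)–(6.542,4.000)
cell (7,2): code 0100 → (7.139,3.000)–(8.000,2.839)
cell (7,3): code 1110 → (7.000,3.042)–(7.139,3.000)
cell (7,4): code 1001 → (8.000,4.737)–(7.000,4.581)
cell (8,2): code 0010 → (8.000,2.839)–(8.188,3.000)
cell (8,3): code 0011 → (8.188,3.000)–(8.641,4.000)
cell (8,4): code 0001 → (8.641,4.000)–(8.000,4.737)
total: 8 segments, chained into 1 closed loop(s), length Σ = 6.156311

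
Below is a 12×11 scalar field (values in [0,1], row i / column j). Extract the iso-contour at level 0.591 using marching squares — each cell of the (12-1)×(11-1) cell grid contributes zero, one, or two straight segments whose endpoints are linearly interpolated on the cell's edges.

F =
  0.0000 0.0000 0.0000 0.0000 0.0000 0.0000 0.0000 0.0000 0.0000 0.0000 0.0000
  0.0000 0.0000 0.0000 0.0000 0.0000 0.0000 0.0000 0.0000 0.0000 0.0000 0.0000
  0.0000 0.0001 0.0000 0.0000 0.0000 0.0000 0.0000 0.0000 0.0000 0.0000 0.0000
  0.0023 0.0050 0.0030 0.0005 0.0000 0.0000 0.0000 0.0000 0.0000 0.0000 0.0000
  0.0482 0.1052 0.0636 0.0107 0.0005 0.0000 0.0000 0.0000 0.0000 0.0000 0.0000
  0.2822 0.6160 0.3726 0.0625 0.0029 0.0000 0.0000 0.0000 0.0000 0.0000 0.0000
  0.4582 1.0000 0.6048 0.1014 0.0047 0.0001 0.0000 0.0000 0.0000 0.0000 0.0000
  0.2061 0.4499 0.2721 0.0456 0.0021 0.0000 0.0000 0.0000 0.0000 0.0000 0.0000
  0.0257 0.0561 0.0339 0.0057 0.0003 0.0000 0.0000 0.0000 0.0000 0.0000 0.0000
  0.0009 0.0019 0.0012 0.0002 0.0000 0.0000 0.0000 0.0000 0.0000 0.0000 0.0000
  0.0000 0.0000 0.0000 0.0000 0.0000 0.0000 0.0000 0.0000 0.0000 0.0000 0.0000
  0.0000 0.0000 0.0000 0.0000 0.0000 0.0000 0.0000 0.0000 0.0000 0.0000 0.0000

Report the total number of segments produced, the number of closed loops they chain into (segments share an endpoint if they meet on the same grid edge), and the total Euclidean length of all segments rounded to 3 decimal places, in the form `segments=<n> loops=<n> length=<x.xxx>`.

cell (4,0): code 0100 → (4.951,1.000)–(5.000,0.925)
cell (4,1): code 1000 → (5.000,1.103)–(4.951,1.000)
cell (5,0): code 0110 → (5.000,0.925)–(6.000,0.245)
cell (5,1): code 1101 → (5.941,2.000)–(5.000,1.103)
cell (5,2): code 1000 → (6.000,2.027)–(5.941,2.000)
cell (6,0): code 0010 → (6.000,0.245)–(6.744,1.000)
cell (6,1): code 0011 → (6.744,1.000)–(6.041,2.000)
cell (6,2): code 0001 → (6.041,2.000)–(6.000,2.027)
total: 8 segments, chained into 1 closed loop(s), length Σ = 5.109001

segments=8 loops=1 length=5.109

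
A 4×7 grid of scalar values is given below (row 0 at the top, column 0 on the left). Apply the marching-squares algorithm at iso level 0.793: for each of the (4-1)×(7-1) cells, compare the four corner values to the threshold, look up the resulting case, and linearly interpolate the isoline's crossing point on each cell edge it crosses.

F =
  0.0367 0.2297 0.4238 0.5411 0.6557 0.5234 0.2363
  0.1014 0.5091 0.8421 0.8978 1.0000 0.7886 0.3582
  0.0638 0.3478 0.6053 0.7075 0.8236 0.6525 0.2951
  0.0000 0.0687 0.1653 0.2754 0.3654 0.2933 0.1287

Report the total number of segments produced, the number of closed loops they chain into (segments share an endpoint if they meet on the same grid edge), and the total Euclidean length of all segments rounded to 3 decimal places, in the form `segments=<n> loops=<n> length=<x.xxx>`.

segments=10 loops=1 length=7.317

cell (0,1): code 0100 → (0.883,2.000)–(1.000,1.853)
cell (0,2): code 1100 → (0.706,3.000)–(0.883,2.000)
cell (0,3): code 1100 → (0.399,4.000)–(0.706,3.000)
cell (0,4): code 1000 → (1.000,4.979)–(0.399,4.000)
cell (1,1): code 0010 → (1.000,1.853)–(1.207,2.000)
cell (1,2): code 0011 → (1.207,2.000)–(1.551,3.000)
cell (1,3): code 0111 → (1.551,3.000)–(2.000,3.736)
cell (1,4): code 1001 → (2.000,4.179)–(1.000,4.979)
cell (2,3): code 0010 → (2.000,3.736)–(2.067,4.000)
cell (2,4): code 0001 → (2.067,4.000)–(2.000,4.179)
total: 10 segments, chained into 1 closed loop(s), length Σ = 7.317167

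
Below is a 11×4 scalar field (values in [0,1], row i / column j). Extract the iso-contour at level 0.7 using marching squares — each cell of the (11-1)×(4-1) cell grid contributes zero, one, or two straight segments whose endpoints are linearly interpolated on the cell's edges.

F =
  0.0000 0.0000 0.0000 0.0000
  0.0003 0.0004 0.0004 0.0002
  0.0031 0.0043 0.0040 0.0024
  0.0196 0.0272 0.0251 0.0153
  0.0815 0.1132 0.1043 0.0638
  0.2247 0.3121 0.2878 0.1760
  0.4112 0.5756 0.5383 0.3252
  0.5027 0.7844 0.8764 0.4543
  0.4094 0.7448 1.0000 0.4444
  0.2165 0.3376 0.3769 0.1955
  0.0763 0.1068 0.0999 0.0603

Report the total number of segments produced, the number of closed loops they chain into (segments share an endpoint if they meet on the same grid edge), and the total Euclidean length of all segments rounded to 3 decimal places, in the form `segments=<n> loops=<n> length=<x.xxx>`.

segments=8 loops=1 length=6.163

cell (6,0): code 0100 → (6.596,1.000)–(7.000,0.700)
cell (6,1): code 1100 → (6.478,2.000)–(6.596,1.000)
cell (6,2): code 1000 → (7.000,2.418)–(6.478,2.000)
cell (7,0): code 0110 → (7.000,0.700)–(8.000,0.866)
cell (7,2): code 1001 → (8.000,2.540)–(7.000,2.418)
cell (8,0): code 0010 → (8.000,0.866)–(8.110,1.000)
cell (8,1): code 0011 → (8.110,1.000)–(8.481,2.000)
cell (8,2): code 0001 → (8.481,2.000)–(8.000,2.540)
total: 8 segments, chained into 1 closed loop(s), length Σ = 6.162857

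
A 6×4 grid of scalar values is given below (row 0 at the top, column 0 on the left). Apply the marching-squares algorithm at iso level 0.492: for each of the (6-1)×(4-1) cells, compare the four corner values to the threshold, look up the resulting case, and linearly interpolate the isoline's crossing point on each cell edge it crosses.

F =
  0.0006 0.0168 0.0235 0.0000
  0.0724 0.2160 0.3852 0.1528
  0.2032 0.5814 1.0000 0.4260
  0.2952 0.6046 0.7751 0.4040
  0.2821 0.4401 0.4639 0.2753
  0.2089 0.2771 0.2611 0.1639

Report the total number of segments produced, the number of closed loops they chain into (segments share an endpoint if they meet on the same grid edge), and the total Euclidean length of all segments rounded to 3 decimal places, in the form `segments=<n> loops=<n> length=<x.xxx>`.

segments=8 loops=1 length=7.711

cell (1,0): code 0100 → (1.755,1.000)–(2.000,0.764)
cell (1,1): code 1100 → (1.174,2.000)–(1.755,1.000)
cell (1,2): code 1000 → (2.000,2.885)–(1.174,2.000)
cell (2,0): code 0110 → (2.000,0.764)–(3.000,0.636)
cell (2,2): code 1001 → (3.000,2.763)–(2.000,2.885)
cell (3,0): code 0010 → (3.000,0.636)–(3.684,1.000)
cell (3,1): code 0011 → (3.684,1.000)–(3.910,2.000)
cell (3,2): code 0001 → (3.910,2.000)–(3.000,2.763)
total: 8 segments, chained into 1 closed loop(s), length Σ = 7.710876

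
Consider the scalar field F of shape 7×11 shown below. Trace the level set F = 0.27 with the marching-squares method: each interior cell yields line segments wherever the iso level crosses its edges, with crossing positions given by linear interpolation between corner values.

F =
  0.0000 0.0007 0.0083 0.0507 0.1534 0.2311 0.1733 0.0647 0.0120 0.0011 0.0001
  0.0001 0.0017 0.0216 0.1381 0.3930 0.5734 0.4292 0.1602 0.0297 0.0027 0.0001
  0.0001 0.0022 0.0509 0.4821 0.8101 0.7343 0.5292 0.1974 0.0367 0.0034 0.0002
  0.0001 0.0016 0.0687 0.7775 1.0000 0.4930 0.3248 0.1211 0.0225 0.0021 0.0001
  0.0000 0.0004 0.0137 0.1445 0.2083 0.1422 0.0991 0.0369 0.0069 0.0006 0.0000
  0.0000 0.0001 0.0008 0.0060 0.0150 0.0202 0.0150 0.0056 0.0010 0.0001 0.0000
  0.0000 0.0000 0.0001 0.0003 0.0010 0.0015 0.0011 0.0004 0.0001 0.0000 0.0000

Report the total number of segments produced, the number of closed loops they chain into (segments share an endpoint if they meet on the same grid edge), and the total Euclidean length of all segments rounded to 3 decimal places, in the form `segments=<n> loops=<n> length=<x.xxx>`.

cell (0,3): code 0100 → (0.487,4.000)–(1.000,3.517)
cell (0,4): code 1100 → (0.114,5.000)–(0.487,4.000)
cell (0,5): code 1100 → (0.378,6.000)–(0.114,5.000)
cell (0,6): code 1000 → (1.000,6.592)–(0.378,6.000)
cell (1,2): code 0100 → (1.383,3.000)–(2.000,2.508)
cell (1,3): code 1110 → (1.000,3.517)–(1.383,3.000)
cell (1,6): code 1001 → (2.000,6.781)–(1.000,6.592)
cell (2,2): code 0110 → (2.000,2.508)–(3.000,2.284)
cell (2,6): code 1001 → (3.000,6.269)–(2.000,6.781)
cell (3,2): code 0010 → (3.000,2.284)–(3.802,3.000)
cell (3,3): code 0011 → (3.802,3.000)–(3.922,4.000)
cell (3,4): code 0011 → (3.922,4.000)–(3.636,5.000)
cell (3,5): code 0011 → (3.636,5.000)–(3.243,6.000)
cell (3,6): code 0001 → (3.243,6.000)–(3.000,6.269)
total: 14 segments, chained into 1 closed loop(s), length Σ = 12.822825

segments=14 loops=1 length=12.823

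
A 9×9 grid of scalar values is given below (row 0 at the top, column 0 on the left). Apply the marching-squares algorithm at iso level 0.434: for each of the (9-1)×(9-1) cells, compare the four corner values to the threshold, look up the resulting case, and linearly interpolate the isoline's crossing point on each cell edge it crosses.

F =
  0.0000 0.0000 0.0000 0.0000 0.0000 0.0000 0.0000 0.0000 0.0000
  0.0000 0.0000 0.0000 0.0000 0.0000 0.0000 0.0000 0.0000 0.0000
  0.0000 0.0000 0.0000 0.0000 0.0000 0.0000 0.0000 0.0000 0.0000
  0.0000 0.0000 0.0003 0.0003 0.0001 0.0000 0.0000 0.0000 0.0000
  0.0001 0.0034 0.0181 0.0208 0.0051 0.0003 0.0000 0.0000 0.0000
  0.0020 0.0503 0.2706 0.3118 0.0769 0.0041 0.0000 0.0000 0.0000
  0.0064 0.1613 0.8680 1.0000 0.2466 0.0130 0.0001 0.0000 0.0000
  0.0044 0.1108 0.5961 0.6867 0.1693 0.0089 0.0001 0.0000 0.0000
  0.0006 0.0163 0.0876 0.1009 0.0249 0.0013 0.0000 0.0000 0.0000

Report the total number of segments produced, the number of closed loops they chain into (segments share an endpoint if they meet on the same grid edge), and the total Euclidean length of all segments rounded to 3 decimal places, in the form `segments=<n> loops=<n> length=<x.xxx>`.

cell (5,1): code 0100 → (5.274,2.000)–(6.000,1.386)
cell (5,2): code 1100 → (5.178,3.000)–(5.274,2.000)
cell (5,3): code 1000 → (6.000,3.751)–(5.178,3.000)
cell (6,1): code 0110 → (6.000,1.386)–(7.000,1.666)
cell (6,3): code 1001 → (7.000,3.488)–(6.000,3.751)
cell (7,1): code 0010 → (7.000,1.666)–(7.319,2.000)
cell (7,2): code 0011 → (7.319,2.000)–(7.431,3.000)
cell (7,3): code 0001 → (7.431,3.000)–(7.000,3.488)
total: 8 segments, chained into 1 closed loop(s), length Σ = 7.261909

segments=8 loops=1 length=7.262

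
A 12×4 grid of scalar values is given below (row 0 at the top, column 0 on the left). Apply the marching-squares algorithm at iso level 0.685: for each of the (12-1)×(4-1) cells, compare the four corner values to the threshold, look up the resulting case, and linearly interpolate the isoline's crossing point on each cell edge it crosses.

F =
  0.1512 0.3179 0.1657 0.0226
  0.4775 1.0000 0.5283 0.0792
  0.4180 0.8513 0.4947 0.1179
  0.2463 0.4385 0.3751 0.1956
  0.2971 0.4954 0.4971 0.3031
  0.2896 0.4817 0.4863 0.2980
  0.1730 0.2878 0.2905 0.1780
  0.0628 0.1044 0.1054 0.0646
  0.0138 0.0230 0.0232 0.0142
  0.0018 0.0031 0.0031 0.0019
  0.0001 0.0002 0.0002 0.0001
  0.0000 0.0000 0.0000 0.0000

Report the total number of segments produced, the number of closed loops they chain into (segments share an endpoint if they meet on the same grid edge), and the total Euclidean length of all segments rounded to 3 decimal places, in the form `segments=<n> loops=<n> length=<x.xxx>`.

cell (0,0): code 0100 → (0.538,1.000)–(1.000,0.397)
cell (0,1): code 1000 → (1.000,1.668)–(0.538,1.000)
cell (1,0): code 0110 → (1.000,0.397)–(2.000,0.616)
cell (1,1): code 1001 → (2.000,1.466)–(1.000,1.668)
cell (2,0): code 0010 → (2.000,0.616)–(2.403,1.000)
cell (2,1): code 0001 → (2.403,1.000)–(2.000,1.466)
total: 6 segments, chained into 1 closed loop(s), length Σ = 4.787823

segments=6 loops=1 length=4.788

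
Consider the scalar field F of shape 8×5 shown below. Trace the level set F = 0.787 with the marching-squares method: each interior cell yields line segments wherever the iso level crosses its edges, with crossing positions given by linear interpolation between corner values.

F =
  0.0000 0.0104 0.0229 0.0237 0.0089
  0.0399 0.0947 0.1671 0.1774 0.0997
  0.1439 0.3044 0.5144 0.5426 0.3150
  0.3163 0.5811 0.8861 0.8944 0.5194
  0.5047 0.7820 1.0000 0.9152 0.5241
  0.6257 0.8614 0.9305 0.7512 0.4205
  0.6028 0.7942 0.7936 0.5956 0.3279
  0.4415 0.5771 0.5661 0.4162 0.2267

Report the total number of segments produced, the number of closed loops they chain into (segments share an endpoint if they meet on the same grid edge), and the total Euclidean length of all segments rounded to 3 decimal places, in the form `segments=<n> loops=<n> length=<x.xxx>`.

segments=14 loops=1 length=9.626

cell (2,1): code 0100 → (2.733,2.000)–(3.000,1.675)
cell (2,2): code 1100 → (2.695,3.000)–(2.733,2.000)
cell (2,3): code 1000 → (3.000,3.286)–(2.695,3.000)
cell (3,1): code 0110 → (3.000,1.675)–(4.000,1.023)
cell (3,3): code 1001 → (4.000,3.328)–(3.000,3.286)
cell (4,0): code 0100 → (4.063,1.000)–(5.000,0.684)
cell (4,1): code 1110 → (4.000,1.023)–(4.063,1.000)
cell (4,2): code 1011 → (5.000,2.800)–(4.782,3.000)
cell (4,3): code 0001 → (4.782,3.000)–(4.000,3.328)
cell (5,0): code 0110 → (5.000,0.684)–(6.000,0.962)
cell (5,2): code 1001 → (6.000,2.033)–(5.000,2.800)
cell (6,0): code 0010 → (6.000,0.962)–(6.033,1.000)
cell (6,1): code 0011 → (6.033,1.000)–(6.029,2.000)
cell (6,2): code 0001 → (6.029,2.000)–(6.000,2.033)
total: 14 segments, chained into 1 closed loop(s), length Σ = 9.626190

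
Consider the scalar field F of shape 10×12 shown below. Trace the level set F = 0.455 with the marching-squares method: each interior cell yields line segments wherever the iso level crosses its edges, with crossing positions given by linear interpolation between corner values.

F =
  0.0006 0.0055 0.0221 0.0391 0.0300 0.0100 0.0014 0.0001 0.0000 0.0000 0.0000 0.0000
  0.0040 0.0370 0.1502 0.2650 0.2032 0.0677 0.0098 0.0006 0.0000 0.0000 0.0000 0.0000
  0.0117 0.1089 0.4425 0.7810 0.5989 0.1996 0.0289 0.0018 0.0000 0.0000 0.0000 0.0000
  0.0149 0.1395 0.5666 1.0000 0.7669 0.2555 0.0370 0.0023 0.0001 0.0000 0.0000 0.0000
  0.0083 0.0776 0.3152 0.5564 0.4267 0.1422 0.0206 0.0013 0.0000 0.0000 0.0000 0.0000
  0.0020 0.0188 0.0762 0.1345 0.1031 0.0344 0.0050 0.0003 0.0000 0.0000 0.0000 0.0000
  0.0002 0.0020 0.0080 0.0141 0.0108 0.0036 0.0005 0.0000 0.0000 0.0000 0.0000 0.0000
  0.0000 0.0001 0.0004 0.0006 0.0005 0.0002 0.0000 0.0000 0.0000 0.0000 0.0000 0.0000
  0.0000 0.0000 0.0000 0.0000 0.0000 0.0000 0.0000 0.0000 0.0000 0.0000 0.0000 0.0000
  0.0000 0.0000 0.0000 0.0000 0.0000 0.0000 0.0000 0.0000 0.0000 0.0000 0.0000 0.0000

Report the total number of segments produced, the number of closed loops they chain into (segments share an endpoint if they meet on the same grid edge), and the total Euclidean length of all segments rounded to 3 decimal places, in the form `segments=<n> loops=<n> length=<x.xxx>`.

segments=12 loops=1 length=8.729

cell (1,2): code 0100 → (1.368,3.000)–(2.000,2.037)
cell (1,3): code 1100 → (1.636,4.000)–(1.368,3.000)
cell (1,4): code 1000 → (2.000,4.360)–(1.636,4.000)
cell (2,1): code 0100 → (2.101,2.000)–(3.000,1.739)
cell (2,2): code 1110 → (2.000,2.037)–(2.101,2.000)
cell (2,4): code 1001 → (3.000,4.610)–(2.000,4.360)
cell (3,1): code 0010 → (3.000,1.739)–(3.444,2.000)
cell (3,2): code 0111 → (3.444,2.000)–(4.000,2.580)
cell (3,3): code 1011 → (4.000,3.782)–(3.917,4.000)
cell (3,4): code 0001 → (3.917,4.000)–(3.000,4.610)
cell (4,2): code 0010 → (4.000,2.580)–(4.240,3.000)
cell (4,3): code 0001 → (4.240,3.000)–(4.000,3.782)
total: 12 segments, chained into 1 closed loop(s), length Σ = 8.728669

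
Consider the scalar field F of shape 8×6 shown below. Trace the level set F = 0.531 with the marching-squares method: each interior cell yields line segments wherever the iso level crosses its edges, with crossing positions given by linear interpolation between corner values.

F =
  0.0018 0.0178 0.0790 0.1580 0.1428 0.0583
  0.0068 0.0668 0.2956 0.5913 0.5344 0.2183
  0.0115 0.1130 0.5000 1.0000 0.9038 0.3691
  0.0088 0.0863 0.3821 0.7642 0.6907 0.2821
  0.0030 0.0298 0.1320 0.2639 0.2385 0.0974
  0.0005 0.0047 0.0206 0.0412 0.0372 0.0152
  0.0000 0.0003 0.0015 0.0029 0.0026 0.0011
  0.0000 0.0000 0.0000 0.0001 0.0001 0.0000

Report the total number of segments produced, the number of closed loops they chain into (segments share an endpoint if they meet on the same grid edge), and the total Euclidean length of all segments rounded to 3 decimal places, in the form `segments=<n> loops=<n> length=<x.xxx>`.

segments=10 loops=1 length=8.122

cell (0,2): code 0100 → (0.861,3.000)–(1.000,2.796)
cell (0,3): code 1100 → (0.991,4.000)–(0.861,3.000)
cell (0,4): code 1000 → (1.000,4.011)–(0.991,4.000)
cell (1,2): code 0110 → (1.000,2.796)–(2.000,2.062)
cell (1,4): code 1001 → (2.000,4.697)–(1.000,4.011)
cell (2,2): code 0110 → (2.000,2.062)–(3.000,2.390)
cell (2,4): code 1001 → (3.000,4.391)–(2.000,4.697)
cell (3,2): code 0010 → (3.000,2.390)–(3.466,3.000)
cell (3,3): code 0011 → (3.466,3.000)–(3.353,4.000)
cell (3,4): code 0001 → (3.353,4.000)–(3.000,4.391)
total: 10 segments, chained into 1 closed loop(s), length Σ = 8.121912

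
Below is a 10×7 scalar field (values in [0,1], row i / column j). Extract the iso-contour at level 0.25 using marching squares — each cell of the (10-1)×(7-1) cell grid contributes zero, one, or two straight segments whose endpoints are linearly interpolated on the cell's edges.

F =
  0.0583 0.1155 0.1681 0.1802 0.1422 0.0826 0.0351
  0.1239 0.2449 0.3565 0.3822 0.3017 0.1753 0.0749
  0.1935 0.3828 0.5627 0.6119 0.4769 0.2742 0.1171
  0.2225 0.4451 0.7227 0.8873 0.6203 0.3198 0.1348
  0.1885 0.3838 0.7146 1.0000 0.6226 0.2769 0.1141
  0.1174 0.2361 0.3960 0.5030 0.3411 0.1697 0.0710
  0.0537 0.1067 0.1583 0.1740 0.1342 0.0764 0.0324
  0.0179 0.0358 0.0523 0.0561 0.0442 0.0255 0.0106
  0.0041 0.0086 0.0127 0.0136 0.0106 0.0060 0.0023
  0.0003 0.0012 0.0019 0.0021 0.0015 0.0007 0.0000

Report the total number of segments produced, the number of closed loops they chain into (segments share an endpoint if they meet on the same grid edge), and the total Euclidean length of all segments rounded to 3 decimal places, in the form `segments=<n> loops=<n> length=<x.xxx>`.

cell (0,1): code 0100 → (0.435,2.000)–(1.000,1.046)
cell (0,2): code 1100 → (0.346,3.000)–(0.435,2.000)
cell (0,3): code 1100 → (0.676,4.000)–(0.346,3.000)
cell (0,4): code 1000 → (1.000,4.409)–(0.676,4.000)
cell (1,0): code 0100 → (1.037,1.000)–(2.000,0.298)
cell (1,1): code 1110 → (1.000,1.046)–(1.037,1.000)
cell (1,4): code 1101 → (1.755,5.000)–(1.000,4.409)
cell (1,5): code 1000 → (2.000,5.154)–(1.755,5.000)
cell (2,0): code 0110 → (2.000,0.298)–(3.000,0.124)
cell (2,5): code 1001 → (3.000,5.377)–(2.000,5.154)
cell (3,0): code 0110 → (3.000,0.124)–(4.000,0.315)
cell (3,5): code 1001 → (4.000,5.165)–(3.000,5.377)
cell (4,0): code 0010 → (4.000,0.315)–(4.906,1.000)
cell (4,1): code 0111 → (4.906,1.000)–(5.000,1.087)
cell (4,4): code 1011 → (5.000,4.532)–(4.251,5.000)
cell (4,5): code 0001 → (4.251,5.000)–(4.000,5.165)
cell (5,1): code 0010 → (5.000,1.087)–(5.614,2.000)
cell (5,2): code 0011 → (5.614,2.000)–(5.769,3.000)
cell (5,3): code 0011 → (5.769,3.000)–(5.440,4.000)
cell (5,4): code 0001 → (5.440,4.000)–(5.000,4.532)
total: 20 segments, chained into 1 closed loop(s), length Σ = 16.569783

segments=20 loops=1 length=16.570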